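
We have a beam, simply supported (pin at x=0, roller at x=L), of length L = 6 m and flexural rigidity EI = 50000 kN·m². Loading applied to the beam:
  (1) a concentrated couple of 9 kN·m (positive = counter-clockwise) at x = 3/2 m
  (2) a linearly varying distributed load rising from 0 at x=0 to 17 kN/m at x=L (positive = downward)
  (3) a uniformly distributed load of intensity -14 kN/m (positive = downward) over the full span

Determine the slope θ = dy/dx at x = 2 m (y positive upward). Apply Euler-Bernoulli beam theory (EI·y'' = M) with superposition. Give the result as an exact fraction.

Load 1 — applied couple M₀=9 kN·m at a=3/2 m (b=L-a=9/2):
  θ_1 = (M₀x²/(2L)-M₀(x-a)+C₁)/EI  [x>a] with C₁=M₀(3b²-L²)/(6L)=99/16 = (9·2²/(2·6)-9·(2-(3/2))+(99/16))/50000 = 3/32000 rad
Load 2 — triangular load w₀=17 kN/m (0→w₀ over full span):
  θ_2 = -w₀(7L⁴-30L²x²+15x⁴)/(360LEI) = -17·(7·6⁴-30·6²·2²+15·2⁴)/(360·6·50000) = -221/281250 rad
Load 3 — uniform load w=-14 kN/m over full span:
  θ_3 = -w(L³-6Lx²+4x³)/(24EI) = -(-14)·(6³-6·6·2²+4·2³)/(24·50000) = 91/75000 rad
Superposition: θ = Σ θ_i = 18767/36000000 rad ≈ 0.000521 rad

θ(2) = 18767/36000000 rad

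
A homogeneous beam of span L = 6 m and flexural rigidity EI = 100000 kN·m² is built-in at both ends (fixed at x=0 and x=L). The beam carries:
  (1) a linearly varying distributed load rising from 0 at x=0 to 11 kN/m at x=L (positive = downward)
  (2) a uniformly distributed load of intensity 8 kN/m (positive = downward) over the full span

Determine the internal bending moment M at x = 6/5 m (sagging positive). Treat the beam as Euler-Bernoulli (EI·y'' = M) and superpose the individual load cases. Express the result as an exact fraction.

Load 1 — triangular load w₀=11 kN/m (0→w₀ over full span):
  M_1 = 3w₀Lx/20 - w₀L²/30 - w₀x³/(6L) = 3·11·6·(6/5)/20 - 11·6²/30 - 11·(6/5)³/(6·6) = -231/125 kN·m
Load 2 — uniform load w=8 kN/m over full span:
  M_2 = wLx/2 - wL²/12 - wx²/2 = 8·6·(6/5)/2 - 8·6²/12 - 8·(6/5)²/2 = -24/25 kN·m
Superposition: M = Σ M_i = -351/125 kN·m ≈ -2.808000 kN·m

M(6/5) = -351/125 kN·m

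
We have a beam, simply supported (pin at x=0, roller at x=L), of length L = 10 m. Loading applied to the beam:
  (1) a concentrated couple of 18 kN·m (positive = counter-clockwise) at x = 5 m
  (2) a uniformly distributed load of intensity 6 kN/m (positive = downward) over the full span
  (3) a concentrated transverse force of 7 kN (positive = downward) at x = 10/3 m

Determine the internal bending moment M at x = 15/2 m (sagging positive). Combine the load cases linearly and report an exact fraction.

M(15/2) = 691/12 kN·m

Load 1 — applied couple M₀=18 kN·m at a=5 m (b=L-a=5):
  M_1 = M₀x/L - M₀  [x>a] = 18·(15/2)/10 - 18 = -9/2 kN·m
Load 2 — uniform load w=6 kN/m over full span:
  M_2 = wx(L-x)/2 = 6·(15/2)·(10-(15/2))/2 = 225/4 kN·m
Load 3 — point force P=7 kN at a=10/3 m (b=L-a=20/3):
  M_3 = Pa(L-x)/L  [x>a] = 7·(10/3)·(10-(15/2))/10 = 35/6 kN·m
Superposition: M = Σ M_i = 691/12 kN·m ≈ 57.583333 kN·m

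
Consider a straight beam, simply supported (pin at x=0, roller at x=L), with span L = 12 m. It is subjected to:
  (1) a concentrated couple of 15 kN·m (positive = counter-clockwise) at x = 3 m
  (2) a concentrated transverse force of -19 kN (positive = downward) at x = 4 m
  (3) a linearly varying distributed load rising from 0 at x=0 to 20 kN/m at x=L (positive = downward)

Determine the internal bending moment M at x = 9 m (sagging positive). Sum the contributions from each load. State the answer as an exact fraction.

M(9) = 539/4 kN·m

Load 1 — applied couple M₀=15 kN·m at a=3 m (b=L-a=9):
  M_1 = M₀x/L - M₀  [x>a] = 15·9/12 - 15 = -15/4 kN·m
Load 2 — point force P=-19 kN at a=4 m (b=L-a=8):
  M_2 = Pa(L-x)/L  [x>a] = (-19)·4·(12-9)/12 = -19 kN·m
Load 3 — triangular load w₀=20 kN/m (0→w₀ over full span):
  M_3 = w₀Lx/6 - w₀x³/(6L) = 20·12·9/6 - 20·9³/(6·12) = 315/2 kN·m
Superposition: M = Σ M_i = 539/4 kN·m ≈ 134.750000 kN·m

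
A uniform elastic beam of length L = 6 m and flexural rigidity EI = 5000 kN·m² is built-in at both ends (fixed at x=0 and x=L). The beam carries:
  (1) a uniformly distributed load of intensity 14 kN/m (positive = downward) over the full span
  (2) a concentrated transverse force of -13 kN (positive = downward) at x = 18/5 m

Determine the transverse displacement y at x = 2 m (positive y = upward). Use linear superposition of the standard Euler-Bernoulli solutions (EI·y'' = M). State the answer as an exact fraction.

Load 1 — uniform load w=14 kN/m over full span:
  y_1 = -wx²(L-x)²/(24EI) = -14·2²·(6-2)²/(24·5000) = -14/1875 m
Load 2 — point force P=-13 kN at a=18/5 m (b=L-a=12/5):
  y_2 = -Pb²x²(3aL-(3a+b)x)/(6L³EI)  [x≤a] = -(-13)·(12/5)²·2²·(3·(18/5)·6-(3·(18/5)+(12/5))·2)/(6·6³·5000) = 416/234375 m
Superposition: y = Σ y_i = -1334/234375 m ≈ -0.005692 m

y(2) = -1334/234375 m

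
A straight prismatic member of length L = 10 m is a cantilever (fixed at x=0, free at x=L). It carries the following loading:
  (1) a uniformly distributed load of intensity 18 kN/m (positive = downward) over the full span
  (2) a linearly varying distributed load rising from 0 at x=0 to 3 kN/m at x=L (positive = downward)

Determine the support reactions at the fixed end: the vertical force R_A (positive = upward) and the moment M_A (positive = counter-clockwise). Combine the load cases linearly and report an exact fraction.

R_A = 195 kN, M_A = 1000 kN·m

Load 1 — uniform load w=18 kN/m over full span:
  R_A = wL = 18·10 = 180 kN
  M_A = wL²/2 = 18·10²/2 = 900 kN·m
Load 2 — triangular load w₀=3 kN/m (0→w₀ over full span):
  R_A = w₀L/2 = 3·10/2 = 15 kN
  M_A = w₀L²/3 = 3·10²/3 = 100 kN·m
Superposition: R_A = 195 kN, M_A = 1000 kN·m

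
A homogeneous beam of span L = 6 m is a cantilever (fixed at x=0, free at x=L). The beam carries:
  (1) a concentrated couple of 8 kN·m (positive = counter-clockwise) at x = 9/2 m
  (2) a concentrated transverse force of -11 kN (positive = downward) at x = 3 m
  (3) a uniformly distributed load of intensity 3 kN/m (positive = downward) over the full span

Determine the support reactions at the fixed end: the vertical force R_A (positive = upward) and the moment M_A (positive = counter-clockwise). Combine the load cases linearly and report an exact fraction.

Load 1 — applied couple M₀=8 kN·m at a=9/2 m (b=L-a=3/2):
  R_A = 0 kN
  M_A = -M₀ = -8 kN·m
Load 2 — point force P=-11 kN at a=3 m (b=L-a=3):
  R_A = P = (-11) = -11 kN
  M_A = Pa = (-11)·3 = -33 kN·m
Load 3 — uniform load w=3 kN/m over full span:
  R_A = wL = 3·6 = 18 kN
  M_A = wL²/2 = 3·6²/2 = 54 kN·m
Superposition: R_A = 7 kN, M_A = 13 kN·m

R_A = 7 kN, M_A = 13 kN·m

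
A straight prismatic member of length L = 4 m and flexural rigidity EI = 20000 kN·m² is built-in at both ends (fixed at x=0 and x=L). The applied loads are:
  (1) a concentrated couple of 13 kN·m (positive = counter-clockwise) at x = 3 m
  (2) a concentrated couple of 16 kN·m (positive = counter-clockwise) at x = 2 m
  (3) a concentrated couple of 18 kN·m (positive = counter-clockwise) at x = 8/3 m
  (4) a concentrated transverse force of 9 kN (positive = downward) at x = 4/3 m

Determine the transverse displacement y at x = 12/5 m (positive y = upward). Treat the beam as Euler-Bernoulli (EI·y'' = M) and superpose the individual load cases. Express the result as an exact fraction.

y(12/5) = -16939/45000000 m

Load 1 — applied couple M₀=13 kN·m at a=3 m (b=L-a=1):
  y_1 = (R_Ax³/6 - M_Ax²/2)/EI  [x≤a] with R_A=117/32, M_A=65/16 = ((117/32)·(12/5)³/6 - (65/16)·(12/5)²/2)/20000 = -819/5000000 m
Load 2 — applied couple M₀=16 kN·m at a=2 m (b=L-a=2):
  y_2 = (R_Ax³/6 - M_Ax²/2 - M₀(x-a)²/2)/EI  [x>a] with R_A=6, M_A=4 = (6·(12/5)³/6 - 4·(12/5)²/2 - 16·((12/5)-2)²/2)/20000 = 4/78125 m
Load 3 — applied couple M₀=18 kN·m at a=8/3 m (b=L-a=4/3):
  y_3 = (R_Ax³/6 - M_Ax²/2)/EI  [x≤a] with R_A=6, M_A=6 = (6·(12/5)³/6 - 6·(12/5)²/2)/20000 = -27/156250 m
Load 4 — point force P=9 kN at a=4/3 m (b=L-a=8/3):
  y_4 = -Pa²(L-x)²(3bL-(3b+a)(L-x))/(6L³EI)  [x>a] = -9·(4/3)²·(4-(12/5))²·(3·(8/3)·4-(3·(8/3)+(4/3))·(4-(12/5)))/(6·4³·20000) = -64/703125 m
Superposition: y = Σ y_i = -16939/45000000 m ≈ -0.000376 m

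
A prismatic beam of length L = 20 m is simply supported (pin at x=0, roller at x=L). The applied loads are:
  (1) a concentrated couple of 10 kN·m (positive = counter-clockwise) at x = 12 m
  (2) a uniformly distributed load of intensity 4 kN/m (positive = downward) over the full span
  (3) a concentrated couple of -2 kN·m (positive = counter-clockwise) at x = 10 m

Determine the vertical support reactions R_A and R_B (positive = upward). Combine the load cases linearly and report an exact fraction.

R_A = 202/5 kN, R_B = 198/5 kN

Load 1 — applied couple M₀=10 kN·m at a=12 m (b=L-a=8):
  R_A = M₀/L = 10/20 = 1/2 kN
  R_B = -M₀/L = -10/20 = -1/2 kN
Load 2 — uniform load w=4 kN/m over full span:
  R_A = wL/2 = 4·20/2 = 40 kN
  R_B = wL/2 = 4·20/2 = 40 kN
Load 3 — applied couple M₀=-2 kN·m at a=10 m (b=L-a=10):
  R_A = M₀/L = (-2)/20 = -1/10 kN
  R_B = -M₀/L = -(-2)/20 = 1/10 kN
Superposition: R_A = 202/5 kN, R_B = 198/5 kN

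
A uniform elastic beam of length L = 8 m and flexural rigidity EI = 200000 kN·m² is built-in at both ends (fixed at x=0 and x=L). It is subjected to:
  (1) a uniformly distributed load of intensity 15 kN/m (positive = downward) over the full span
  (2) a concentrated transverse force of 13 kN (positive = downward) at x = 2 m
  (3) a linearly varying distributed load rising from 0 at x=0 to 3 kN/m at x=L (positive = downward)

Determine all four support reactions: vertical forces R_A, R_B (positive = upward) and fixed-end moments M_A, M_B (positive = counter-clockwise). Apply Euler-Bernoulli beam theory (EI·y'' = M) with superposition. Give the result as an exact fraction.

Load 1 — uniform load w=15 kN/m over full span:
  R_A = wL/2 = 15·8/2 = 60 kN
  M_A = wL²/12 = 15·8²/12 = 80 kN·m
  R_B = wL/2 = 15·8/2 = 60 kN
  M_B = -wL²/12 = -15·8²/12 = -80 kN·m
Load 2 — point force P=13 kN at a=2 m (b=L-a=6):
  R_A = Pb²(3a+b)/L³ = 13·6²·(3·2+6)/8³ = 351/32 kN
  M_A = Pab²/L² = 13·2·6²/8² = 117/8 kN·m
  R_B = Pa²(a+3b)/L³ = 13·2²·(2+3·6)/8³ = 65/32 kN
  M_B = -Pa²b/L² = -13·2²·6/8² = -39/8 kN·m
Load 3 — triangular load w₀=3 kN/m (0→w₀ over full span):
  R_A = 3w₀L/20 = 3·3·8/20 = 18/5 kN
  M_A = w₀L²/30 = 3·8²/30 = 32/5 kN·m
  R_B = 7w₀L/20 = 7·3·8/20 = 42/5 kN
  M_B = -w₀L²/20 = -3·8²/20 = -48/5 kN·m
Superposition: R_A = 11931/160 kN, M_A = 4041/40 kN·m, R_B = 11269/160 kN, M_B = -3779/40 kN·m

R_A = 11931/160 kN, M_A = 4041/40 kN·m, R_B = 11269/160 kN, M_B = -3779/40 kN·m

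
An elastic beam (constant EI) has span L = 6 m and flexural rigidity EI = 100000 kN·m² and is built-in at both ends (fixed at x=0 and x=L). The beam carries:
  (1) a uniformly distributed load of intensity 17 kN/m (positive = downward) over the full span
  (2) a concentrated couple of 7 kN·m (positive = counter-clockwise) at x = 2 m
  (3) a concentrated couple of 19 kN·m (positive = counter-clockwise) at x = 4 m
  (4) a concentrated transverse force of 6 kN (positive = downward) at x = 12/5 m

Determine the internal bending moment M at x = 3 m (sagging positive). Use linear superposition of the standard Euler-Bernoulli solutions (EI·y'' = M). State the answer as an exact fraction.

M(3) = 1619/50 kN·m

Load 1 — uniform load w=17 kN/m over full span:
  M_1 = wLx/2 - wL²/12 - wx²/2 = 17·6·3/2 - 17·6²/12 - 17·3²/2 = 51/2 kN·m
Load 2 — applied couple M₀=7 kN·m at a=2 m (b=L-a=4):
  M_2 = R_Ax - M_A - M₀  [x>a] with R_A=14/9, M_A=0 = (14/9)·3 - 0 - 7 = -7/3 kN·m
Load 3 — applied couple M₀=19 kN·m at a=4 m (b=L-a=2):
  M_3 = R_Ax - M_A  [x≤a] with R_A=38/9, M_A=19/3 = (38/9)·3 - (19/3) = 19/3 kN·m
Load 4 — point force P=6 kN at a=12/5 m (b=L-a=18/5):
  M_4 = Pa²(a+3b)(L-x)/L³ - Pa²b/L²  [x>a] = 6·(12/5)²·((12/5)+3·(18/5))·(6-3)/6³ - 6·(12/5)²·(18/5)/6² = 72/25 kN·m
Superposition: M = Σ M_i = 1619/50 kN·m ≈ 32.380000 kN·m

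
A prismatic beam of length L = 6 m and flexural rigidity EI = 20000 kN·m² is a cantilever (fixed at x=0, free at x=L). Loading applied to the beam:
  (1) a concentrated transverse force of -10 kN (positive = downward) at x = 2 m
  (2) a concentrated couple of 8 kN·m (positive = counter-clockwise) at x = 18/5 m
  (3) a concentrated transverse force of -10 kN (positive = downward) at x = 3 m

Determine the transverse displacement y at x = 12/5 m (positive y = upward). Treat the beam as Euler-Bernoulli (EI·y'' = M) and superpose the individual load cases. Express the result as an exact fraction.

y(12/5) = 227/37500 m

Load 1 — point force P=-10 kN at a=2 m (b=L-a=4):
  y_1 = -Pa²(3x-a)/(6EI)  [x>a] = -(-10)·2²·(3·(12/5)-2)/(6·20000) = 13/7500 m
Load 2 — applied couple M₀=8 kN·m at a=18/5 m (b=L-a=12/5):
  y_2 = M₀x²/(2EI)  [x≤a] = 8·(12/5)²/(2·20000) = 18/15625 m
Load 3 — point force P=-10 kN at a=3 m (b=L-a=3):
  y_3 = -Px²(3a-x)/(6EI)  [x≤a] = -(-10)·(12/5)²·(3·3-(12/5))/(6·20000) = 99/31250 m
Superposition: y = Σ y_i = 227/37500 m ≈ 0.006053 m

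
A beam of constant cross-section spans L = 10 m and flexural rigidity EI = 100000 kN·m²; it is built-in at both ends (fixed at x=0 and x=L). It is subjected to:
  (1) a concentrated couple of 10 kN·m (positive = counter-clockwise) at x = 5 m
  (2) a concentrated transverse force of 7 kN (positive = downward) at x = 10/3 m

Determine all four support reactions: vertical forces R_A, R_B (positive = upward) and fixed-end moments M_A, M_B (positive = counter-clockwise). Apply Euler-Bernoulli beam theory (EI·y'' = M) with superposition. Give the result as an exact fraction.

Load 1 — applied couple M₀=10 kN·m at a=5 m (b=L-a=5):
  R_A = 6M₀ab/L³ = 6·10·5·5/10³ = 3/2 kN
  M_A = M₀b(2a-b)/L² = 10·5·(2·5-5)/10² = 5/2 kN·m
  R_B = -6M₀ab/L³ = -6·10·5·5/10³ = -3/2 kN
  M_B = M₀a(2b-a)/L² = 10·5·(2·5-5)/10² = 5/2 kN·m
Load 2 — point force P=7 kN at a=10/3 m (b=L-a=20/3):
  R_A = Pb²(3a+b)/L³ = 7·(20/3)²·(3·(10/3)+(20/3))/10³ = 140/27 kN
  M_A = Pab²/L² = 7·(10/3)·(20/3)²/10² = 280/27 kN·m
  R_B = Pa²(a+3b)/L³ = 7·(10/3)²·((10/3)+3·(20/3))/10³ = 49/27 kN
  M_B = -Pa²b/L² = -7·(10/3)²·(20/3)/10² = -140/27 kN·m
Superposition: R_A = 361/54 kN, M_A = 695/54 kN·m, R_B = 17/54 kN, M_B = -145/54 kN·m

R_A = 361/54 kN, M_A = 695/54 kN·m, R_B = 17/54 kN, M_B = -145/54 kN·m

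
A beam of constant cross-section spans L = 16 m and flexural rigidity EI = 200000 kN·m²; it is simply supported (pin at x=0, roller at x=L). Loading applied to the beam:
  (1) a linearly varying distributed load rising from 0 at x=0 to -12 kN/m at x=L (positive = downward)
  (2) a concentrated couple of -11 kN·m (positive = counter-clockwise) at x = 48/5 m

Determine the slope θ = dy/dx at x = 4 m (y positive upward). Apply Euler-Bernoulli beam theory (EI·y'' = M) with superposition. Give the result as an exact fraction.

Load 1 — triangular load w₀=-12 kN/m (0→w₀ over full span):
  θ_1 = -w₀(7L⁴-30L²x²+15x⁴)/(360LEI) = -(-12)·(7·16⁴-30·16²·4²+15·4⁴)/(360·16·200000) = 1327/375000 rad
Load 2 — applied couple M₀=-11 kN·m at a=48/5 m (b=L-a=32/5):
  θ_2 = (M₀x²/(2L)+C₁)/EI  [x≤a] with C₁=M₀(3b²-L²)/(6L)=1144/75 = ((-11)·4²/(2·16)+(1144/75))/200000 = 1463/30000000 rad
Superposition: θ = Σ θ_i = 107623/30000000 rad ≈ 0.003587 rad

θ(4) = 107623/30000000 rad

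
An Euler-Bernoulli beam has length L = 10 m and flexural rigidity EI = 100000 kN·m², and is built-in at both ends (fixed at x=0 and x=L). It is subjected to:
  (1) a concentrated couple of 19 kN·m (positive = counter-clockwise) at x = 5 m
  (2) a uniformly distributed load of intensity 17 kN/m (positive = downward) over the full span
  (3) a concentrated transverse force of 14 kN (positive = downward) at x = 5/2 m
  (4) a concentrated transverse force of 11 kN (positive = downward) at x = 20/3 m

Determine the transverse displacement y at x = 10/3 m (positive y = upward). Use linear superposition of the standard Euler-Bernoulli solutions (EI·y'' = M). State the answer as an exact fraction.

Load 1 — applied couple M₀=19 kN·m at a=5 m (b=L-a=5):
  y_1 = (R_Ax³/6 - M_Ax²/2)/EI  [x≤a] with R_A=57/20, M_A=19/4 = ((57/20)·(10/3)³/6 - (19/4)·(10/3)²/2)/100000 = -19/216000 m
Load 2 — uniform load w=17 kN/m over full span:
  y_2 = -wx²(L-x)²/(24EI) = -17·(10/3)²·(10-(10/3))²/(24·100000) = -17/4860 m
Load 3 — point force P=14 kN at a=5/2 m (b=L-a=15/2):
  y_3 = -Pa²(L-x)²(3bL-(3b+a)(L-x))/(6L³EI)  [x>a] = -14·(5/2)²·(10-(10/3))²·(3·(15/2)·10-(3·(15/2)+(5/2))·(10-(10/3)))/(6·10³·100000) = -49/129600 m
Load 4 — point force P=11 kN at a=20/3 m (b=L-a=10/3):
  y_4 = -Pb²x²(3aL-(3a+b)x)/(6L³EI)  [x≤a] = -11·(10/3)²·(10/3)²·(3·(20/3)·10-(3·(20/3)+(10/3))·(10/3))/(6·10³·100000) = -121/437400 m
Superposition: y = Σ y_i = -37097/8748000 m ≈ -0.004241 m

y(10/3) = -37097/8748000 m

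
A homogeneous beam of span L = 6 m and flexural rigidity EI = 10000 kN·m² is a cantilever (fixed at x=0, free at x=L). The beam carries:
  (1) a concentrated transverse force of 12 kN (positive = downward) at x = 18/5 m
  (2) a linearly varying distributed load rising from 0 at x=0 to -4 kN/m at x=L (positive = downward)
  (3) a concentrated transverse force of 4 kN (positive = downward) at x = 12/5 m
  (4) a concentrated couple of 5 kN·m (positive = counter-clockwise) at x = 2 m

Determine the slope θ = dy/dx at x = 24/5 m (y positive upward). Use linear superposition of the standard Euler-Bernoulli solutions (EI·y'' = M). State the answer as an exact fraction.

θ(24/5) = 8633/3125000 rad

Load 1 — point force P=12 kN at a=18/5 m (b=L-a=12/5):
  θ_1 = -Pa²/(2EI)  [x>a] = -12·(18/5)²/(2·10000) = -243/31250 rad
Load 2 — triangular load w₀=-4 kN/m (0→w₀ over full span):
  θ_2 = (w₀Lx²/4-w₀L²x/3-w₀x⁴/(24L))/EI = ((-4)·6·(24/5)²/4-(-4)·6²·(24/5)/3-(-4)·(24/5)⁴/(24·6))/10000 = 4176/390625 rad
Load 3 — point force P=4 kN at a=12/5 m (b=L-a=18/5):
  θ_3 = -Pa²/(2EI)  [x>a] = -4·(12/5)²/(2·10000) = -18/15625 rad
Load 4 — applied couple M₀=5 kN·m at a=2 m (b=L-a=4):
  θ_4 = M₀a/EI  [x>a] = 5·2/10000 = 1/1000 rad
Superposition: θ = Σ θ_i = 8633/3125000 rad ≈ 0.002763 rad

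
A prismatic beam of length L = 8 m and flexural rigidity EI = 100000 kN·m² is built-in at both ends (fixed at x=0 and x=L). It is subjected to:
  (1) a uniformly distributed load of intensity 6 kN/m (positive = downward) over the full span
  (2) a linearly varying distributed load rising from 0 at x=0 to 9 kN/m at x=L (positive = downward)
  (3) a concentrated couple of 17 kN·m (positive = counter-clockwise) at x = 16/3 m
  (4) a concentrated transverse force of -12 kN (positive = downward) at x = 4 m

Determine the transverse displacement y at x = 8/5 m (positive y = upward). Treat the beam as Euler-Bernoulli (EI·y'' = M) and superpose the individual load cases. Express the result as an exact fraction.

y(8/5) = -165107/439453125 m

Load 1 — uniform load w=6 kN/m over full span:
  y_1 = -wx²(L-x)²/(24EI) = -6·(8/5)²·(8-(8/5))²/(24·100000) = -512/1953125 m
Load 2 — triangular load w₀=9 kN/m (0→w₀ over full span):
  y_2 = -w₀x²(L-x)²(x+2L)/(120LEI) = -9·(8/5)²·(8-(8/5))²·((8/5)+2·8)/(120·8·100000) = -8448/48828125 m
Load 3 — applied couple M₀=17 kN·m at a=16/3 m (b=L-a=8/3):
  y_3 = (R_Ax³/6 - M_Ax²/2)/EI  [x≤a] with R_A=17/6, M_A=17/3 = ((17/6)·(8/5)³/6 - (17/3)·(8/5)²/2)/100000 = -187/3515625 m
Load 4 — point force P=-12 kN at a=4 m (b=L-a=4):
  y_4 = -Pb²x²(3aL-(3a+b)x)/(6L³EI)  [x≤a] = -(-12)·4²·(8/5)²·(3·4·8-(3·4+4)·(8/5))/(6·8³·100000) = 44/390625 m
Superposition: y = Σ y_i = -165107/439453125 m ≈ -0.000376 m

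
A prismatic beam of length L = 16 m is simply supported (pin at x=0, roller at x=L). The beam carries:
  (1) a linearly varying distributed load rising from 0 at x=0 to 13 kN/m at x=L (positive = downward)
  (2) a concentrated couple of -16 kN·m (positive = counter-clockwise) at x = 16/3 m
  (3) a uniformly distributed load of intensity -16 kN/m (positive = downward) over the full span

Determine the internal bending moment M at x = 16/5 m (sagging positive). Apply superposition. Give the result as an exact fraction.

M(16/5) = -28048/125 kN·m

Load 1 — triangular load w₀=13 kN/m (0→w₀ over full span):
  M_1 = w₀Lx/6 - w₀x³/(6L) = 13·16·(16/5)/6 - 13·(16/5)³/(6·16) = 13312/125 kN·m
Load 2 — applied couple M₀=-16 kN·m at a=16/3 m (b=L-a=32/3):
  M_2 = M₀x/L  [x≤a] = (-16)·(16/5)/16 = -16/5 kN·m
Load 3 — uniform load w=-16 kN/m over full span:
  M_3 = wx(L-x)/2 = (-16)·(16/5)·(16-(16/5))/2 = -8192/25 kN·m
Superposition: M = Σ M_i = -28048/125 kN·m ≈ -224.384000 kN·m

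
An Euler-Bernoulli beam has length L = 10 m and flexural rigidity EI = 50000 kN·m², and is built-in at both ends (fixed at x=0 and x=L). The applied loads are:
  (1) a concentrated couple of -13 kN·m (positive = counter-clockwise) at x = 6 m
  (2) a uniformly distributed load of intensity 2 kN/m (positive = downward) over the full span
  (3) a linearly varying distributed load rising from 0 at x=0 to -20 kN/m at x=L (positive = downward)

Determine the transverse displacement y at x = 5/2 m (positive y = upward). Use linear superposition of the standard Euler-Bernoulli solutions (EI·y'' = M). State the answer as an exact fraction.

Load 1 — applied couple M₀=-13 kN·m at a=6 m (b=L-a=4):
  y_1 = (R_Ax³/6 - M_Ax²/2)/EI  [x≤a] with R_A=-234/125, M_A=-104/25 = ((-234/125)·(5/2)³/6 - (-104/25)·(5/2)²/2)/50000 = 13/80000 m
Load 2 — uniform load w=2 kN/m over full span:
  y_2 = -wx²(L-x)²/(24EI) = -2·(5/2)²·(10-(5/2))²/(24·50000) = -3/5120 m
Load 3 — triangular load w₀=-20 kN/m (0→w₀ over full span):
  y_3 = -w₀x²(L-x)²(x+2L)/(120LEI) = -(-20)·(5/2)²·(10-(5/2))²·((5/2)+2·10)/(120·10·50000) = 27/10240 m
Superposition: y = Σ y_i = 2833/1280000 m ≈ 0.002213 m

y(5/2) = 2833/1280000 m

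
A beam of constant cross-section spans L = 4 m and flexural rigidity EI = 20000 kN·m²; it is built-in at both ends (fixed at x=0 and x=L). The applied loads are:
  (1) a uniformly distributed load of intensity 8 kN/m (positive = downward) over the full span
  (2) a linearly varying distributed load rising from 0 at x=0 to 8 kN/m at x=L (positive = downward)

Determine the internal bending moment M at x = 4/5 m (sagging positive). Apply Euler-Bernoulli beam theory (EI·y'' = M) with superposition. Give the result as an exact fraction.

M(4/5) = -128/125 kN·m

Load 1 — uniform load w=8 kN/m over full span:
  M_1 = wLx/2 - wL²/12 - wx²/2 = 8·4·(4/5)/2 - 8·4²/12 - 8·(4/5)²/2 = -32/75 kN·m
Load 2 — triangular load w₀=8 kN/m (0→w₀ over full span):
  M_2 = 3w₀Lx/20 - w₀L²/30 - w₀x³/(6L) = 3·8·4·(4/5)/20 - 8·4²/30 - 8·(4/5)³/(6·4) = -224/375 kN·m
Superposition: M = Σ M_i = -128/125 kN·m ≈ -1.024000 kN·m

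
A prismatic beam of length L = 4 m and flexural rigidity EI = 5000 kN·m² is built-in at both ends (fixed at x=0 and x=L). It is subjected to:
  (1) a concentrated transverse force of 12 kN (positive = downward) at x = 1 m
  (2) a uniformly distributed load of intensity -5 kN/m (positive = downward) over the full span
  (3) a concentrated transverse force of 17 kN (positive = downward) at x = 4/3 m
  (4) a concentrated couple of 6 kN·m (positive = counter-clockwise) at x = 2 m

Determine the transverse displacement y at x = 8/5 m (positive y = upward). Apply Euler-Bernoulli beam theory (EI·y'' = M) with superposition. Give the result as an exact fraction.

Load 1 — point force P=12 kN at a=1 m (b=L-a=3):
  y_1 = -Pa²(L-x)²(3bL-(3b+a)(L-x))/(6L³EI)  [x>a] = -12·1²·(4-(8/5))²·(3·3·4-(3·3+1)·(4-(8/5)))/(6·4³·5000) = -27/62500 m
Load 2 — uniform load w=-5 kN/m over full span:
  y_2 = -wx²(L-x)²/(24EI) = -(-5)·(8/5)²·(4-(8/5))²/(24·5000) = 48/78125 m
Load 3 — point force P=17 kN at a=4/3 m (b=L-a=8/3):
  y_3 = -Pa²(L-x)²(3bL-(3b+a)(L-x))/(6L³EI)  [x>a] = -17·(4/3)²·(4-(8/5))²·(3·(8/3)·4-(3·(8/3)+(4/3))·(4-(8/5)))/(6·4³·5000) = -68/78125 m
Load 4 — applied couple M₀=6 kN·m at a=2 m (b=L-a=2):
  y_4 = (R_Ax³/6 - M_Ax²/2)/EI  [x≤a] with R_A=9/4, M_A=3/2 = ((9/4)·(8/5)³/6 - (3/2)·(8/5)²/2)/5000 = -6/78125 m
Superposition: y = Σ y_i = -239/312500 m ≈ -0.000765 m

y(8/5) = -239/312500 m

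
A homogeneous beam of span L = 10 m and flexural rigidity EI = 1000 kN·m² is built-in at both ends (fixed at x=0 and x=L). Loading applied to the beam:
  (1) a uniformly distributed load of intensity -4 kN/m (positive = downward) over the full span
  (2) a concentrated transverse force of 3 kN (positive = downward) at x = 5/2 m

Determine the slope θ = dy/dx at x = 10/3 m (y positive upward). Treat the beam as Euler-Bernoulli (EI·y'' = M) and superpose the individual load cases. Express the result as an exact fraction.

Load 1 — uniform load w=-4 kN/m over full span:
  θ_1 = -wx(L-x)(L-2x)/(12EI) = -(-4)·(10/3)·(10-(10/3))·(10-2·(10/3))/(12·1000) = 2/81 rad
Load 2 — point force P=3 kN at a=5/2 m (b=L-a=15/2):
  θ_2 = Pa²(L-x)(2bL-(3b+a)(L-x))/(2L³EI)  [x>a] = 3·(5/2)²·(10-(10/3))·(2·(15/2)·10-(3·(15/2)+(5/2))·(10-(10/3)))/(2·10³·1000) = -1/960 rad
Superposition: θ = Σ θ_i = 613/25920 rad ≈ 0.023650 rad

θ(10/3) = 613/25920 rad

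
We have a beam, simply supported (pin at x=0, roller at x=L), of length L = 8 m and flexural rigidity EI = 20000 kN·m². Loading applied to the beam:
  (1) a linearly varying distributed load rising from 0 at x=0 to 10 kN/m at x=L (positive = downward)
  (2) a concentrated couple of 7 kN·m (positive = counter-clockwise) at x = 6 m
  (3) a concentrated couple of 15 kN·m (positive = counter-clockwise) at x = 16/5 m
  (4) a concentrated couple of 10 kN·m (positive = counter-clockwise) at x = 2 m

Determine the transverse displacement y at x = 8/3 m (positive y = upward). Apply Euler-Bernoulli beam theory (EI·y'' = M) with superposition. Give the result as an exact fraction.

y(8/3) = -375139/36450000 m

Load 1 — triangular load w₀=10 kN/m (0→w₀ over full span):
  y_1 = -w₀x(7L⁴-10L²x²+3x⁴)/(360LEI) = -10·(8/3)·(7·8⁴-10·8²·(8/3)²+3·(8/3)⁴)/(360·8·20000) = -1024/91125 m
Load 2 — applied couple M₀=7 kN·m at a=6 m (b=L-a=2):
  y_2 = (M₀x³/(6L)+C₁x)/EI  [x≤a] with C₁=M₀(3b²-L²)/(6L)=-91/12 = (7·(8/3)³/(6·8)+(-91/12)·(8/3))/20000 = -707/810000 m
Load 3 — applied couple M₀=15 kN·m at a=16/5 m (b=L-a=24/5):
  y_3 = (M₀x³/(6L)+C₁x)/EI  [x≤a] with C₁=M₀(3b²-L²)/(6L)=8/5 = (15·(8/3)³/(6·8)+(8/5)·(8/3))/20000 = 43/84375 m
Load 4 — applied couple M₀=10 kN·m at a=2 m (b=L-a=6):
  y_4 = (M₀x³/(6L)-M₀(x-a)²/2+C₁x)/EI  [x>a] with C₁=M₀(3b²-L²)/(6L)=55/6 = (10·(8/3)³/(6·8)-10·((8/3)-2)²/2+(55/6)·(8/3))/20000 = 53/40500 m
Superposition: y = Σ y_i = -375139/36450000 m ≈ -0.010292 m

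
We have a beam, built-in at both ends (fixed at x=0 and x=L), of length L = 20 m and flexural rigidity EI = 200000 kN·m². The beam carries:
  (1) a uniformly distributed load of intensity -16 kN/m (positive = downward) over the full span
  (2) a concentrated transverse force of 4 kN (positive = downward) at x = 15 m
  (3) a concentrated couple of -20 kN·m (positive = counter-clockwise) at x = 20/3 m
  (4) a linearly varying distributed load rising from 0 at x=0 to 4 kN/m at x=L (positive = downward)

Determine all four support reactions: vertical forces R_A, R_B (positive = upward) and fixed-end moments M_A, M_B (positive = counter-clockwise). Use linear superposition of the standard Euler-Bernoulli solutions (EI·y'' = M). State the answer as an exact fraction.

R_A = -3569/24 kN, M_A = -1905/4 kN·m, R_B = -3055/24 kN, M_B = 5225/12 kN·m

Load 1 — uniform load w=-16 kN/m over full span:
  R_A = wL/2 = (-16)·20/2 = -160 kN
  M_A = wL²/12 = (-16)·20²/12 = -1600/3 kN·m
  R_B = wL/2 = (-16)·20/2 = -160 kN
  M_B = -wL²/12 = -(-16)·20²/12 = 1600/3 kN·m
Load 2 — point force P=4 kN at a=15 m (b=L-a=5):
  R_A = Pb²(3a+b)/L³ = 4·5²·(3·15+5)/20³ = 5/8 kN
  M_A = Pab²/L² = 4·15·5²/20² = 15/4 kN·m
  R_B = Pa²(a+3b)/L³ = 4·15²·(15+3·5)/20³ = 27/8 kN
  M_B = -Pa²b/L² = -4·15²·5/20² = -45/4 kN·m
Load 3 — applied couple M₀=-20 kN·m at a=20/3 m (b=L-a=40/3):
  R_A = 6M₀ab/L³ = 6·(-20)·(20/3)·(40/3)/20³ = -4/3 kN
  M_A = M₀b(2a-b)/L² = (-20)·(40/3)·(2·(20/3)-(40/3))/20² = 0 kN·m
  R_B = -6M₀ab/L³ = -6·(-20)·(20/3)·(40/3)/20³ = 4/3 kN
  M_B = M₀a(2b-a)/L² = (-20)·(20/3)·(2·(40/3)-(20/3))/20² = -20/3 kN·m
Load 4 — triangular load w₀=4 kN/m (0→w₀ over full span):
  R_A = 3w₀L/20 = 3·4·20/20 = 12 kN
  M_A = w₀L²/30 = 4·20²/30 = 160/3 kN·m
  R_B = 7w₀L/20 = 7·4·20/20 = 28 kN
  M_B = -w₀L²/20 = -4·20²/20 = -80 kN·m
Superposition: R_A = -3569/24 kN, M_A = -1905/4 kN·m, R_B = -3055/24 kN, M_B = 5225/12 kN·m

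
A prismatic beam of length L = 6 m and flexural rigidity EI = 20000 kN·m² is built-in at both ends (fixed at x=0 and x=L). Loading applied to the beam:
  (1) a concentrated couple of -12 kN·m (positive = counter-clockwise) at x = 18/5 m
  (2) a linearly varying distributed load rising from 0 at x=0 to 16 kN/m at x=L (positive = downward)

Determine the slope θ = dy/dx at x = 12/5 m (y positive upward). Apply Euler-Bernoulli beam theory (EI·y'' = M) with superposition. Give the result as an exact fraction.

θ(12/5) = -144/390625 rad

Load 1 — applied couple M₀=-12 kN·m at a=18/5 m (b=L-a=12/5):
  θ_1 = (R_Ax²/2 - M_Ax)/EI  [x≤a] with R_A=-72/25, M_A=-96/25 = ((-72/25)·(12/5)²/2 - (-96/25)·(12/5))/20000 = 18/390625 rad
Load 2 — triangular load w₀=16 kN/m (0→w₀ over full span):
  θ_2 = -w₀(2x(L-x)(L-2x)(x+2L)+x²(L-x)²)/(120LEI) = -16·(2·(12/5)·(6-(12/5))·(6-2·(12/5))·((12/5)+2·6)+(12/5)²·(6-(12/5))²)/(120·6·20000) = -162/390625 rad
Superposition: θ = Σ θ_i = -144/390625 rad ≈ -0.000369 rad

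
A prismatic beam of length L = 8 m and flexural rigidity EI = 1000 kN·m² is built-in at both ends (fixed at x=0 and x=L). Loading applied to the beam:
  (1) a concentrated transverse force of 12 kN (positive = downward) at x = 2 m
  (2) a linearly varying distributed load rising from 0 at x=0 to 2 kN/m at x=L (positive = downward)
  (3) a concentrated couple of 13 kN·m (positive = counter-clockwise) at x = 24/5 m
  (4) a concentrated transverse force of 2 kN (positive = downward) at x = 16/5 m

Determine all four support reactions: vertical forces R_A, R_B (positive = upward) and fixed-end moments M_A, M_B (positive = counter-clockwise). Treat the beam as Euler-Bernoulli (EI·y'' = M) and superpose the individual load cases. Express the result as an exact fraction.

R_A = 16161/1000 kN, M_A = 18173/750 kN·m, R_B = 5839/1000 kN, M_B = -2719/250 kN·m

Load 1 — point force P=12 kN at a=2 m (b=L-a=6):
  R_A = Pb²(3a+b)/L³ = 12·6²·(3·2+6)/8³ = 81/8 kN
  M_A = Pab²/L² = 12·2·6²/8² = 27/2 kN·m
  R_B = Pa²(a+3b)/L³ = 12·2²·(2+3·6)/8³ = 15/8 kN
  M_B = -Pa²b/L² = -12·2²·6/8² = -9/2 kN·m
Load 2 — triangular load w₀=2 kN/m (0→w₀ over full span):
  R_A = 3w₀L/20 = 3·2·8/20 = 12/5 kN
  M_A = w₀L²/30 = 2·8²/30 = 64/15 kN·m
  R_B = 7w₀L/20 = 7·2·8/20 = 28/5 kN
  M_B = -w₀L²/20 = -2·8²/20 = -32/5 kN·m
Load 3 — applied couple M₀=13 kN·m at a=24/5 m (b=L-a=16/5):
  R_A = 6M₀ab/L³ = 6·13·(24/5)·(16/5)/8³ = 117/50 kN
  M_A = M₀b(2a-b)/L² = 13·(16/5)·(2·(24/5)-(16/5))/8² = 104/25 kN·m
  R_B = -6M₀ab/L³ = -6·13·(24/5)·(16/5)/8³ = -117/50 kN
  M_B = M₀a(2b-a)/L² = 13·(24/5)·(2·(16/5)-(24/5))/8² = 39/25 kN·m
Load 4 — point force P=2 kN at a=16/5 m (b=L-a=24/5):
  R_A = Pb²(3a+b)/L³ = 2·(24/5)²·(3·(16/5)+(24/5))/8³ = 162/125 kN
  M_A = Pab²/L² = 2·(16/5)·(24/5)²/8² = 288/125 kN·m
  R_B = Pa²(a+3b)/L³ = 2·(16/5)²·((16/5)+3·(24/5))/8³ = 88/125 kN
  M_B = -Pa²b/L² = -2·(16/5)²·(24/5)/8² = -192/125 kN·m
Superposition: R_A = 16161/1000 kN, M_A = 18173/750 kN·m, R_B = 5839/1000 kN, M_B = -2719/250 kN·m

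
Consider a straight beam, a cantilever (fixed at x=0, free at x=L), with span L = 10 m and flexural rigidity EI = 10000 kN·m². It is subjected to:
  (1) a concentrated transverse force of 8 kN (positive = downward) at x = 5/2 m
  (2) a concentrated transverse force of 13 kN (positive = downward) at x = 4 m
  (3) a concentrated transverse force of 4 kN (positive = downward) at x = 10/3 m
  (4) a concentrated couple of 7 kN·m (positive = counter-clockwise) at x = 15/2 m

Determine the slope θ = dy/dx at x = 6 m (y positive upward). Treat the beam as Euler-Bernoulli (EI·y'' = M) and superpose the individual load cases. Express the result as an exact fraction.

θ(6) = -983/90000 rad

Load 1 — point force P=8 kN at a=5/2 m (b=L-a=15/2):
  θ_1 = -Pa²/(2EI)  [x>a] = -8·(5/2)²/(2·10000) = -1/400 rad
Load 2 — point force P=13 kN at a=4 m (b=L-a=6):
  θ_2 = -Pa²/(2EI)  [x>a] = -13·4²/(2·10000) = -13/1250 rad
Load 3 — point force P=4 kN at a=10/3 m (b=L-a=20/3):
  θ_3 = -Pa²/(2EI)  [x>a] = -4·(10/3)²/(2·10000) = -1/450 rad
Load 4 — applied couple M₀=7 kN·m at a=15/2 m (b=L-a=5/2):
  θ_4 = M₀x/EI  [x≤a] = 7·6/10000 = 21/5000 rad
Superposition: θ = Σ θ_i = -983/90000 rad ≈ -0.010922 rad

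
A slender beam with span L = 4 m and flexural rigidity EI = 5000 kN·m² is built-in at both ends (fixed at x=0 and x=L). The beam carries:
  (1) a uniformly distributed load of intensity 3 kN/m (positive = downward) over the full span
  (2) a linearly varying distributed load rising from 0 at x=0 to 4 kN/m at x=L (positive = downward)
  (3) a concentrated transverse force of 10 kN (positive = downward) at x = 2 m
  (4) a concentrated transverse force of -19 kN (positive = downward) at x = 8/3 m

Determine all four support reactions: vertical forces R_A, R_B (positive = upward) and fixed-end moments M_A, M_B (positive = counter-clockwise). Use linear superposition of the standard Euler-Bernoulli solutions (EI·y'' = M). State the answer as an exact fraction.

R_A = 1144/135 kN, M_A = 743/135 kN·m, R_B = 341/135 kN, M_B = -127/135 kN·m

Load 1 — uniform load w=3 kN/m over full span:
  R_A = wL/2 = 3·4/2 = 6 kN
  M_A = wL²/12 = 3·4²/12 = 4 kN·m
  R_B = wL/2 = 3·4/2 = 6 kN
  M_B = -wL²/12 = -3·4²/12 = -4 kN·m
Load 2 — triangular load w₀=4 kN/m (0→w₀ over full span):
  R_A = 3w₀L/20 = 3·4·4/20 = 12/5 kN
  M_A = w₀L²/30 = 4·4²/30 = 32/15 kN·m
  R_B = 7w₀L/20 = 7·4·4/20 = 28/5 kN
  M_B = -w₀L²/20 = -4·4²/20 = -16/5 kN·m
Load 3 — point force P=10 kN at a=2 m (b=L-a=2):
  R_A = Pb²(3a+b)/L³ = 10·2²·(3·2+2)/4³ = 5 kN
  M_A = Pab²/L² = 10·2·2²/4² = 5 kN·m
  R_B = Pa²(a+3b)/L³ = 10·2²·(2+3·2)/4³ = 5 kN
  M_B = -Pa²b/L² = -10·2²·2/4² = -5 kN·m
Load 4 — point force P=-19 kN at a=8/3 m (b=L-a=4/3):
  R_A = Pb²(3a+b)/L³ = (-19)·(4/3)²·(3·(8/3)+(4/3))/4³ = -133/27 kN
  M_A = Pab²/L² = (-19)·(8/3)·(4/3)²/4² = -152/27 kN·m
  R_B = Pa²(a+3b)/L³ = (-19)·(8/3)²·((8/3)+3·(4/3))/4³ = -380/27 kN
  M_B = -Pa²b/L² = -(-19)·(8/3)²·(4/3)/4² = 304/27 kN·m
Superposition: R_A = 1144/135 kN, M_A = 743/135 kN·m, R_B = 341/135 kN, M_B = -127/135 kN·m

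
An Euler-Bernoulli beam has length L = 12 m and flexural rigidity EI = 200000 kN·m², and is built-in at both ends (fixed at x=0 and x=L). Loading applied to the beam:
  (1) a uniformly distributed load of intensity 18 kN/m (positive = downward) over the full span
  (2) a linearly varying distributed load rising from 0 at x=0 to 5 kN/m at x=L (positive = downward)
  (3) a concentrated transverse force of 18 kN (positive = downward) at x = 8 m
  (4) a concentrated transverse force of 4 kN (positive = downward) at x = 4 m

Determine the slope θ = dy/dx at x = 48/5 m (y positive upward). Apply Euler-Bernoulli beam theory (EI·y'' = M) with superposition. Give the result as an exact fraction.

Load 1 — uniform load w=18 kN/m over full span:
  θ_1 = -wx(L-x)(L-2x)/(12EI) = -18·(48/5)·(12-(48/5))·(12-2·(48/5))/(12·200000) = 486/390625 rad
Load 2 — triangular load w₀=5 kN/m (0→w₀ over full span):
  θ_2 = -w₀(2x(L-x)(L-2x)(x+2L)+x²(L-x)²)/(120LEI) = -5·(2·(48/5)·(12-(48/5))·(12-2·(48/5))·((48/5)+2·12)+(48/5)²·(12-(48/5))²)/(120·12·200000) = 72/390625 rad
Load 3 — point force P=18 kN at a=8 m (b=L-a=4):
  θ_3 = Pa²(L-x)(2bL-(3b+a)(L-x))/(2L³EI)  [x>a] = 18·8²·(12-(48/5))·(2·4·12-(3·4+8)·(12-(48/5)))/(2·12³·200000) = 3/15625 rad
Load 4 — point force P=4 kN at a=4 m (b=L-a=8):
  θ_4 = Pa²(L-x)(2bL-(3b+a)(L-x))/(2L³EI)  [x>a] = 4·4²·(12-(48/5))·(2·8·12-(3·8+4)·(12-(48/5)))/(2·12³·200000) = 13/468750 rad
Superposition: θ = Σ θ_i = 3863/2343750 rad ≈ 0.001648 rad

θ(48/5) = 3863/2343750 rad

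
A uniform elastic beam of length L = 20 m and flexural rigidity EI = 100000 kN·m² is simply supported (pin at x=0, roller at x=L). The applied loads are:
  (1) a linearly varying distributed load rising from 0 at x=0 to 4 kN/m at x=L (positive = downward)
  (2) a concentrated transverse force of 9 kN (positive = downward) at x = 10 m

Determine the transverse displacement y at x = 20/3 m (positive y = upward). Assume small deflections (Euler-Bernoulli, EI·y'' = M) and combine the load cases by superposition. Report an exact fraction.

y(20/3) = -6983/145800 m

Load 1 — triangular load w₀=4 kN/m (0→w₀ over full span):
  y_1 = -w₀x(7L⁴-10L²x²+3x⁴)/(360LEI) = -4·(20/3)·(7·20⁴-10·20²·(20/3)²+3·(20/3)⁴)/(360·20·100000) = -128/3645 m
Load 2 — point force P=9 kN at a=10 m (b=L-a=10):
  y_2 = -Pbx(L²-b²-x²)/(6LEI)  [x≤a] = -9·10·(20/3)·(20²-10²-(20/3)²)/(6·20·100000) = -23/1800 m
Superposition: y = Σ y_i = -6983/145800 m ≈ -0.047894 m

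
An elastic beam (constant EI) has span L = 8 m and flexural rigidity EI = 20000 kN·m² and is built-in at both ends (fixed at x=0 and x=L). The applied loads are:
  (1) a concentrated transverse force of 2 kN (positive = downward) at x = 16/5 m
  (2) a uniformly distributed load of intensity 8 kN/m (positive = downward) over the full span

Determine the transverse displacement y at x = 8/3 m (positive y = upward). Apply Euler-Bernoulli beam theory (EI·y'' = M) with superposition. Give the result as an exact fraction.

y(8/3) = -67888/18984375 m

Load 1 — point force P=2 kN at a=16/5 m (b=L-a=24/5):
  y_1 = -Pb²x²(3aL-(3a+b)x)/(6L³EI)  [x≤a] = -2·(24/5)²·(8/3)²·(3·(16/5)·8-(3·(16/5)+(24/5))·(8/3))/(6·8³·20000) = -16/78125 m
Load 2 — uniform load w=8 kN/m over full span:
  y_2 = -wx²(L-x)²/(24EI) = -8·(8/3)²·(8-(8/3))²/(24·20000) = -512/151875 m
Superposition: y = Σ y_i = -67888/18984375 m ≈ -0.003576 m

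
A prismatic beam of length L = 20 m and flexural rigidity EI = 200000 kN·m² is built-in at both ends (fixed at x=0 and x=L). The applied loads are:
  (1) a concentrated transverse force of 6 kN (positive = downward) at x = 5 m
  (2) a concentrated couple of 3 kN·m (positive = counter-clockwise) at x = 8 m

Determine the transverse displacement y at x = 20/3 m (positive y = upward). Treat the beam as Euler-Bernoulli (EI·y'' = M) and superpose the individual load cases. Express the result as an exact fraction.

Load 1 — point force P=6 kN at a=5 m (b=L-a=15):
  y_1 = -Pa²(L-x)²(3bL-(3b+a)(L-x))/(6L³EI)  [x>a] = -6·5²·(20-(20/3))²·(3·15·20-(3·15+5)·(20-(20/3)))/(6·20³·200000) = -7/10800 m
Load 2 — applied couple M₀=3 kN·m at a=8 m (b=L-a=12):
  y_2 = (R_Ax³/6 - M_Ax²/2)/EI  [x≤a] with R_A=27/125, M_A=9/25 = ((27/125)·(20/3)³/6 - (9/25)·(20/3)²/2)/200000 = 1/75000 m
Superposition: y = Σ y_i = -857/1350000 m ≈ -0.000635 m

y(20/3) = -857/1350000 m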